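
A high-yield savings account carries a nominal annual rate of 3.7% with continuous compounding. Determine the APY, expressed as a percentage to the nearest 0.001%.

3.769%

With continuous compounding, EAR = e^0.037 − 1.
e^0.037 = 1.037693, so EAR = 0.037693 = 3.769%.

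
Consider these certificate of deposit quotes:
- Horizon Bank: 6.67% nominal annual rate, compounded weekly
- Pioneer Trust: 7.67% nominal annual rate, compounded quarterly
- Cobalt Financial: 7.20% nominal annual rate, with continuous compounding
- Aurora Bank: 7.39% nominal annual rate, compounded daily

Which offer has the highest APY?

Pioneer Trust

Horizon Bank: (1 + 0.0667/52)^52 − 1 = 6.893%
Pioneer Trust: (1 + 0.0767/4)^4 − 1 = 7.893%
Cobalt Financial: e^0.0720 − 1 = 7.466%
Aurora Bank: (1 + 0.0739/365)^365 − 1 = 7.669%
The highest effective annual rate is Pioneer Trust at 7.893%.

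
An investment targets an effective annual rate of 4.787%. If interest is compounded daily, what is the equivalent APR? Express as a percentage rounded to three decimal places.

(1 + r/365)^365 − 1 = 0.04787, so 1 + r/365 = 1.04787^(1/365).
r/365 = 0.000128, so r = 0.046763 = 4.676%.

4.676%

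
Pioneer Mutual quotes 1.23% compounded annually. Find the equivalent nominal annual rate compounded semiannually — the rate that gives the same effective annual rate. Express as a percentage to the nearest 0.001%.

1.226%

Compounded annually, EAR = nominal = 0.012300.
Solve (1 + r/2)^2 = 1.012300: r/2 = 1.012300^(1/2) − 1 = 0.006131, so r = 0.012262 = 1.226%.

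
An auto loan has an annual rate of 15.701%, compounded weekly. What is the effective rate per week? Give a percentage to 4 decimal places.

With a nominal annual rate compounded weekly, the periodic rate is the nominal rate divided by 52.
i = 0.15701 / 52 = 0.0030194 = 0.3019%.

0.3019%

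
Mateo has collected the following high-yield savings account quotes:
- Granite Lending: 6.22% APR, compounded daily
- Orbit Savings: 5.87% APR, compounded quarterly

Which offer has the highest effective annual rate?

Granite Lending

Granite Lending: (1 + 0.0622/365)^365 − 1 = 6.417%
Orbit Savings: (1 + 0.0587/4)^4 − 1 = 6.000%
The highest effective annual rate is Granite Lending at 6.417%.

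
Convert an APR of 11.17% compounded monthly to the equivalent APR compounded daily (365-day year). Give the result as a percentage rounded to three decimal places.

11.120%

EAR = (1 + 0.1117/12)^12 − 1 = 0.117600.
Solve (1 + r/365)^365 = 1.117600: r/365 = 1.117600^(1/365) − 1 = 0.000305, so r = 0.111200 = 11.120%.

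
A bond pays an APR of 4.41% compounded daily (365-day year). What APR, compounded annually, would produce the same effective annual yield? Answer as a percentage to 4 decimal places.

EAR = (1 + 0.0441/365)^365 − 1 = 0.045084.
Compounded annually, the equivalent nominal rate is the EAR itself: 4.5084%.

4.5084%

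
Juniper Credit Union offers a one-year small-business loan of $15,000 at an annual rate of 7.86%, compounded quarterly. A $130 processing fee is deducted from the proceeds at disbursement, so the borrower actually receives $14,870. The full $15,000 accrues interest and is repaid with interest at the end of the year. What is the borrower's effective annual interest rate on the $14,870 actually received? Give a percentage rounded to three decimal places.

9.040%

Amount owed after one year: 15,000 × (1 + 0.0786/4)^4 = 15,000 × 1.080947 = $16,214.21.
Effective rate on net proceeds: 16,214.21 / 14,870 − 1 = 0.090397 = 9.040%.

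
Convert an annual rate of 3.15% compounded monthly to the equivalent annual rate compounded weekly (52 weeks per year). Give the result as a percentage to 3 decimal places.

EAR = (1 + 0.0315/12)^12 − 1 = 0.031959.
Solve (1 + r/52)^52 = 1.031959: r/52 = 1.031959^(1/52) − 1 = 0.000605, so r = 0.031468 = 3.147%.

3.147%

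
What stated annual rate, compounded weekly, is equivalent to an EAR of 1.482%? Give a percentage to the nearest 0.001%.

1.471%

(1 + r/52)^52 − 1 = 0.01482, so 1 + r/52 = 1.01482^(1/52).
r/52 = 0.000283, so r = 0.014713 = 1.471%.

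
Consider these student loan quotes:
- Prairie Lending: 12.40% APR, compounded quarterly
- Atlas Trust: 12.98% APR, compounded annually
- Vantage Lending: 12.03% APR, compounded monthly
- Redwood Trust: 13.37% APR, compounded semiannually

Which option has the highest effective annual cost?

Prairie Lending: (1 + 0.1240/4)^4 − 1 = 12.989%
Atlas Trust: compounded annually, EAR = 12.980%
Vantage Lending: (1 + 0.1203/12)^12 − 1 = 12.716%
Redwood Trust: (1 + 0.1337/2)^2 − 1 = 13.817%
The highest effective annual rate is Redwood Trust at 13.817%.

Redwood Trust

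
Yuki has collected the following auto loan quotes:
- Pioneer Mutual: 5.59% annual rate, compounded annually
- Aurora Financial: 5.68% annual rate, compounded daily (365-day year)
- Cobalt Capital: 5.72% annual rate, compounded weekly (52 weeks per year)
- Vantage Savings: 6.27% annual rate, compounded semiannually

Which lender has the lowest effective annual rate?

Pioneer Mutual

Pioneer Mutual: compounded annually, EAR = 5.590%
Aurora Financial: (1 + 0.0568/365)^365 − 1 = 5.844%
Cobalt Capital: (1 + 0.0572/52)^52 − 1 = 5.883%
Vantage Savings: (1 + 0.0627/2)^2 − 1 = 6.368%
The lowest effective annual rate is Pioneer Mutual at 5.590%.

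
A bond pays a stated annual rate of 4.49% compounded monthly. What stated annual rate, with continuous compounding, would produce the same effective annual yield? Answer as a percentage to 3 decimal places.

4.482%

EAR = (1 + 0.0449/12)^12 − 1 = 0.045836.
Equivalent continuous rate: r = ln(1 + 0.045836) = 0.044816 = 4.482%.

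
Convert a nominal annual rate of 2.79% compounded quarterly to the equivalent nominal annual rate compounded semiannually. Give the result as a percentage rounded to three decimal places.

EAR = (1 + 0.0279/4)^4 − 1 = 0.028193.
Solve (1 + r/2)^2 = 1.028193: r/2 = 1.028193^(1/2) − 1 = 0.013999, so r = 0.027997 = 2.800%.

2.800%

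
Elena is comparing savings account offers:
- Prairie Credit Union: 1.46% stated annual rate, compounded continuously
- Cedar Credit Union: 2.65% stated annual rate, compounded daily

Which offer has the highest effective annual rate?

Cedar Credit Union

Prairie Credit Union: e^0.0146 − 1 = 1.471%
Cedar Credit Union: (1 + 0.0265/365)^365 − 1 = 2.685%
The highest effective annual rate is Cedar Credit Union at 2.685%.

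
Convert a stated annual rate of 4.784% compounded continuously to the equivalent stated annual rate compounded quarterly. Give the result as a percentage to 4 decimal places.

EAR under continuous compounding: e^0.04784 − 1 = 0.049003.
Solve (1 + r/4)^4 = 1.049003: r/4 = 1.049003^(1/4) − 1 = 0.012032, so r = 0.048127 = 4.8127%.

4.8127%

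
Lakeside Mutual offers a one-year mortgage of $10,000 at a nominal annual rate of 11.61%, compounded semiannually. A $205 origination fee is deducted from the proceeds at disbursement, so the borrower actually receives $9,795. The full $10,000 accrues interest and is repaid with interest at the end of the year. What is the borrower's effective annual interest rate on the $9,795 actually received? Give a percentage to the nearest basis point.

Amount owed after one year: 10,000 × (1 + 0.1161/2)^2 = 10,000 × 1.119470 = $11,194.70.
Effective rate on net proceeds: 11,194.70 / 9,795 − 1 = 0.142899 = 14.29%.

14.29%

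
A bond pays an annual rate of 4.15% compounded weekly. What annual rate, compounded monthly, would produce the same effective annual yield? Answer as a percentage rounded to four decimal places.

4.1555%

EAR = (1 + 0.0415/52)^52 − 1 = 0.042356.
Solve (1 + r/12)^12 = 1.042356: r/12 = 1.042356^(1/12) − 1 = 0.003463, so r = 0.041555 = 4.1555%.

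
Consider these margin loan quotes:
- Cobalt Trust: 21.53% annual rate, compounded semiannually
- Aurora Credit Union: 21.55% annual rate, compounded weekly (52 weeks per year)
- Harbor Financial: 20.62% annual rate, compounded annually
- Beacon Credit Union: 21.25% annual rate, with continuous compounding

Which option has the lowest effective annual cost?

Harbor Financial

Cobalt Trust: (1 + 0.2153/2)^2 − 1 = 22.689%
Aurora Credit Union: (1 + 0.2155/52)^52 − 1 = 23.993%
Harbor Financial: compounded annually, EAR = 20.620%
Beacon Credit Union: e^0.2125 − 1 = 23.677%
The lowest effective annual rate is Harbor Financial at 20.620%.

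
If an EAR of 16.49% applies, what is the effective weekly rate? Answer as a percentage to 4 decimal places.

The per-week rate i satisfies (1 + i)^52 = 1 + 0.1649.
i = 1.1649^(1/52) − 1 = 0.0029396 = 0.2940%.

0.2940%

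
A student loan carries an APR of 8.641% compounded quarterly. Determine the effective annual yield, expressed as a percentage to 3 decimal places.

EAR = (1 + 0.08641/4)^4 − 1.
= 1.089251 − 1 = 8.925%.

8.925%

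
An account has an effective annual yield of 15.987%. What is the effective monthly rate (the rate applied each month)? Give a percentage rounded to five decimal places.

The per-month rate i satisfies (1 + i)^12 = 1 + 0.15987.
i = 1.15987^(1/12) − 1 = 0.0124357 = 1.24357%.

1.24357%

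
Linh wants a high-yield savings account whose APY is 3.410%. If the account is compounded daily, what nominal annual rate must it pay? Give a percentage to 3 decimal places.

3.353%

(1 + r/365)^365 − 1 = 0.03410, so 1 + r/365 = 1.03410^(1/365).
r/365 = 0.000092, so r = 0.033533 = 3.353%.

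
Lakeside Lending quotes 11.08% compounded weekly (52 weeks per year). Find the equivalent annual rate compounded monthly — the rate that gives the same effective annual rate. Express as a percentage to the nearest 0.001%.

EAR = (1 + 0.1108/52)^52 − 1 = 0.117040.
Solve (1 + r/12)^12 = 1.117040: r/12 = 1.117040^(1/12) − 1 = 0.009266, so r = 0.111194 = 11.119%.

11.119%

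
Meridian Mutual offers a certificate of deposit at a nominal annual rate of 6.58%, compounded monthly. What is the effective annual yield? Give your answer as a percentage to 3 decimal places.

6.782%

EAR = (1 + 0.0658/12)^12 − 1.
= (1 + 0.005483)^12 − 1 = 1.067821 − 1 = 6.782%.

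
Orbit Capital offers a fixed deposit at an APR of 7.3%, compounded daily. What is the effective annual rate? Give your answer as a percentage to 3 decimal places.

7.572%

EAR = (1 + 0.073/365)^365 − 1.
= (1 + 0.000200)^365 − 1 = 1.075723 − 1 = 7.572%.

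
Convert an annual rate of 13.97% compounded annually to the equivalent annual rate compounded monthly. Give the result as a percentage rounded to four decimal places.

Compounded annually, EAR = nominal = 0.139700.
Solve (1 + r/12)^12 = 1.139700: r/12 = 1.139700^(1/12) − 1 = 0.010957, so r = 0.131480 = 13.1480%.

13.1480%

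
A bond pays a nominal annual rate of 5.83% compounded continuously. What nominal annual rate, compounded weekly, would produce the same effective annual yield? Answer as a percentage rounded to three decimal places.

EAR under continuous compounding: e^0.0583 − 1 = 0.060033.
Solve (1 + r/52)^52 = 1.060033: r/52 = 1.060033^(1/52) − 1 = 0.001122, so r = 0.058333 = 5.833%.

5.833%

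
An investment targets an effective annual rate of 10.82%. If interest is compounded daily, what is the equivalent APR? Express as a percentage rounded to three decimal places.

(1 + r/365)^365 − 1 = 0.1082, so 1 + r/365 = 1.1082^(1/365).
r/365 = 0.000282, so r = 0.102752 = 10.275%.

10.275%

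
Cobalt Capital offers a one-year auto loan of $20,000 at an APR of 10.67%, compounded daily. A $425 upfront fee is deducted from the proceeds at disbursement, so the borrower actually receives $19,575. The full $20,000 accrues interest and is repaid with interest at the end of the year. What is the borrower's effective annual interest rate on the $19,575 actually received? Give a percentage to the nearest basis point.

Amount owed after one year: 20,000 × (1 + 0.1067/365)^365 = 20,000 × 1.112583 = $22,251.66.
Effective rate on net proceeds: 22,251.66 / 19,575 − 1 = 0.136739 = 13.67%.

13.67%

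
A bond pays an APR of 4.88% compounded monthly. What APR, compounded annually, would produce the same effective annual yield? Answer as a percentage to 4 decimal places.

4.9906%

EAR = (1 + 0.0488/12)^12 − 1 = 0.049906.
Compounded annually, the equivalent nominal rate is the EAR itself: 4.9906%.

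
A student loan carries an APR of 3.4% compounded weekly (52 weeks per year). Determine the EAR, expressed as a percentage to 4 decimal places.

3.4573%

EAR = (1 + 0.034/52)^52 − 1.
= 1.034573 − 1 = 3.4573%.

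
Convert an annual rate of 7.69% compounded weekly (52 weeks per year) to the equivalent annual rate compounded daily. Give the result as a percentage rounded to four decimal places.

EAR = (1 + 0.0769/52)^52 − 1 = 0.079873.
Solve (1 + r/365)^365 = 1.079873: r/365 = 1.079873^(1/365) − 1 = 0.000211, so r = 0.076851 = 7.6851%.

7.6851%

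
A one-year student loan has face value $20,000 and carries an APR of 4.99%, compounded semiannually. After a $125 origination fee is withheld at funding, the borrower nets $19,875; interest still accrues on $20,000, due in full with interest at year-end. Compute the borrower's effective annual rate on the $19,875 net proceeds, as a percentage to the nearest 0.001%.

5.713%

Amount owed after one year: 20,000 × (1 + 0.0499/2)^2 = 20,000 × 1.050523 = $21,010.45.
Effective rate on net proceeds: 21,010.45 / 19,875 − 1 = 0.057130 = 5.713%.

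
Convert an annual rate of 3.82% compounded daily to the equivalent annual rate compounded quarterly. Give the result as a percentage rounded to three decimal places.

3.838%

EAR = (1 + 0.0382/365)^365 − 1 = 0.038937.
Solve (1 + r/4)^4 = 1.038937: r/4 = 1.038937^(1/4) − 1 = 0.009595, so r = 0.038381 = 3.838%.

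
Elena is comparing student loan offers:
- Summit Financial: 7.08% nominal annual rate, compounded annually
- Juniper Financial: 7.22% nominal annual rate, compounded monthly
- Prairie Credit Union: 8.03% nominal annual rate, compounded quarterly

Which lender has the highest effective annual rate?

Prairie Credit Union

Summit Financial: compounded annually, EAR = 7.080%
Juniper Financial: (1 + 0.0722/12)^12 − 1 = 7.464%
Prairie Credit Union: (1 + 0.0803/4)^4 − 1 = 8.275%
The highest effective annual rate is Prairie Credit Union at 8.275%.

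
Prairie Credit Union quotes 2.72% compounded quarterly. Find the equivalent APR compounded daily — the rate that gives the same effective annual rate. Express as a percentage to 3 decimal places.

2.711%

EAR = (1 + 0.0272/4)^4 − 1 = 0.027479.
Solve (1 + r/365)^365 = 1.027479: r/365 = 1.027479^(1/365) − 1 = 0.000074, so r = 0.027109 = 2.711%.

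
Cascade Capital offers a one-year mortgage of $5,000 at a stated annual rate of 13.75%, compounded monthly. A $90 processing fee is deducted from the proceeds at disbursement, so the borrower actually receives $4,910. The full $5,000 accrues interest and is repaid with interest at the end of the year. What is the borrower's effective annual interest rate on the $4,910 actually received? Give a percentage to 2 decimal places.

Amount owed after one year: 5,000 × (1 + 0.1375/12)^12 = 5,000 × 1.146505 = $5,732.53.
Effective rate on net proceeds: 5,732.53 / 4,910 − 1 = 0.167520 = 16.75%.

16.75%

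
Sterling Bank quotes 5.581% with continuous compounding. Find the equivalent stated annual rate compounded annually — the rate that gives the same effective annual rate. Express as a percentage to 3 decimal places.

5.740%

EAR under continuous compounding: e^0.05581 − 1 = 0.057397.
Compounded annually, the equivalent nominal rate is the EAR itself: 5.740%.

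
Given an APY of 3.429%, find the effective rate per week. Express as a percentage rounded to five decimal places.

The per-week rate i satisfies (1 + i)^52 = 1 + 0.03429.
i = 1.03429^(1/52) − 1 = 0.0006486 = 0.06486%.

0.06486%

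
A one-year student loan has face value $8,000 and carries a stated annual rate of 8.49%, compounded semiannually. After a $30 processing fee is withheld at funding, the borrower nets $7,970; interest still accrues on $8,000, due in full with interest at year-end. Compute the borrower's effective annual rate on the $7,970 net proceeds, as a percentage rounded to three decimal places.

9.079%

Amount owed after one year: 8,000 × (1 + 0.0849/2)^2 = 8,000 × 1.086702 = $8,693.62.
Effective rate on net proceeds: 8,693.62 / 7,970 − 1 = 0.090792 = 9.079%.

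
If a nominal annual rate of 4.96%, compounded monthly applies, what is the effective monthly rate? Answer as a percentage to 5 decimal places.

With a nominal annual rate compounded monthly, the periodic rate is the nominal rate divided by 12.
i = 0.0496 / 12 = 0.0041333 = 0.41333%.

0.41333%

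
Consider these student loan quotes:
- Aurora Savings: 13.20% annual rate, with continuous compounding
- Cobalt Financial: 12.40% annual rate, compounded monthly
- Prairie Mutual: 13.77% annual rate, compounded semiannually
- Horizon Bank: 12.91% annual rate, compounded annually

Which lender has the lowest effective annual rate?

Horizon Bank

Aurora Savings: e^0.1320 − 1 = 14.111%
Cobalt Financial: (1 + 0.1240/12)^12 − 1 = 13.130%
Prairie Mutual: (1 + 0.1377/2)^2 − 1 = 14.244%
Horizon Bank: compounded annually, EAR = 12.910%
The lowest effective annual rate is Horizon Bank at 12.910%.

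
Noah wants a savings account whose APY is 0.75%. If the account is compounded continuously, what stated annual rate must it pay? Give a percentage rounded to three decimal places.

Continuous: nominal r satisfies e^r − 1 = 0.0075.
r = ln(1 + 0.0075) = ln(1.0075) = 0.007472 = 0.747%.

0.747%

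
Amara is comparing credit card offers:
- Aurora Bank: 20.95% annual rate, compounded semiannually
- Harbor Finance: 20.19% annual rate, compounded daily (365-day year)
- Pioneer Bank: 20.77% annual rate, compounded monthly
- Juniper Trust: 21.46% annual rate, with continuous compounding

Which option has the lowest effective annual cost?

Aurora Bank: (1 + 0.2095/2)^2 − 1 = 22.047%
Harbor Finance: (1 + 0.2019/365)^365 − 1 = 22.366%
Pioneer Bank: (1 + 0.2077/12)^12 − 1 = 22.866%
Juniper Trust: e^0.2146 − 1 = 23.937%
The lowest effective annual rate is Aurora Bank at 22.047%.

Aurora Bank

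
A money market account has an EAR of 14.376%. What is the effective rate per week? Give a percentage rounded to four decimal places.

The per-week rate i satisfies (1 + i)^52 = 1 + 0.14376.
i = 1.14376^(1/52) − 1 = 0.0025864 = 0.2586%.

0.2586%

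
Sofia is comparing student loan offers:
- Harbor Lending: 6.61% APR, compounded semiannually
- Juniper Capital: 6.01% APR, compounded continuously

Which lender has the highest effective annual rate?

Harbor Lending: (1 + 0.0661/2)^2 − 1 = 6.719%
Juniper Capital: e^0.0601 − 1 = 6.194%
The highest effective annual rate is Harbor Lending at 6.719%.

Harbor Lending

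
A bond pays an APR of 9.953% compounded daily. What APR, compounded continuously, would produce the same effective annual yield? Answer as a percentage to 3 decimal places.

EAR = (1 + 0.09953/365)^365 − 1 = 0.104637.
Equivalent continuous rate: r = ln(1 + 0.104637) = 0.099516 = 9.952%.

9.952%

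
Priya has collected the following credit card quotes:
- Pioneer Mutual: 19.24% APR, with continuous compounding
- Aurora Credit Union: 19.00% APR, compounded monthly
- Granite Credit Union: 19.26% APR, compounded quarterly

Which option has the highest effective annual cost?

Pioneer Mutual: e^0.1924 − 1 = 21.216%
Aurora Credit Union: (1 + 0.1900/12)^12 − 1 = 20.745%
Granite Credit Union: (1 + 0.1926/4)^4 − 1 = 20.696%
The highest effective annual rate is Pioneer Mutual at 21.216%.

Pioneer Mutual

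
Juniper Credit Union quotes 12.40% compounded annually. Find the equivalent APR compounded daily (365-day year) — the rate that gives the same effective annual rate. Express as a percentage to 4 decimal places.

Compounded annually, EAR = nominal = 0.124000.
Solve (1 + r/365)^365 = 1.124000: r/365 = 1.124000^(1/365) − 1 = 0.000320, so r = 0.116912 = 11.6912%.

11.6912%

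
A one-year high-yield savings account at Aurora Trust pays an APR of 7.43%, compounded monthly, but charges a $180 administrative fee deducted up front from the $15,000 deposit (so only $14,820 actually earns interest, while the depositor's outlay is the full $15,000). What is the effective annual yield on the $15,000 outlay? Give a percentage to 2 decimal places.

6.40%

Value after one year: 14,820 × (1 + 0.0743/12)^12 = 14,820 × 1.076883 = $15,959.41.
Effective yield on the $15,000 outlay: 15,959.41 / 15,000 − 1 = 0.063961 = 6.40%.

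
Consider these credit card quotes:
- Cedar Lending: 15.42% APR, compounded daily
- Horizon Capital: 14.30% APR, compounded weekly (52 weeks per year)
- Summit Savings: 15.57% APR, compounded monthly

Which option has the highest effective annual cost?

Cedar Lending: (1 + 0.1542/365)^365 − 1 = 16.669%
Horizon Capital: (1 + 0.1430/52)^52 − 1 = 15.350%
Summit Savings: (1 + 0.1557/12)^12 − 1 = 16.731%
The highest effective annual rate is Summit Savings at 16.731%.

Summit Savings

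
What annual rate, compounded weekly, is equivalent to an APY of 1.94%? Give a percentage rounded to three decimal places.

1.922%

(1 + r/52)^52 − 1 = 0.0194, so 1 + r/52 = 1.0194^(1/52).
r/52 = 0.000370, so r = 0.019218 = 1.922%.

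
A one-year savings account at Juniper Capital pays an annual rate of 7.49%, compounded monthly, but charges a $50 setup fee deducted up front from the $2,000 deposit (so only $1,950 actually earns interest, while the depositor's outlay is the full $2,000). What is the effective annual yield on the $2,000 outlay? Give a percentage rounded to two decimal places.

Value after one year: 1,950 × (1 + 0.0749/12)^12 = 1,950 × 1.077526 = $2,101.17.
Effective yield on the $2,000 outlay: 2,101.17 / 2,000 − 1 = 0.050587 = 5.06%.

5.06%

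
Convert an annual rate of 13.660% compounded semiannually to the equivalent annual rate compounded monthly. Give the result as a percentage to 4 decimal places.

EAR = (1 + 0.13660/2)^2 − 1 = 0.141265.
Solve (1 + r/12)^12 = 1.141265: r/12 = 1.141265^(1/12) − 1 = 0.011072, so r = 0.132867 = 13.2867%.

13.2867%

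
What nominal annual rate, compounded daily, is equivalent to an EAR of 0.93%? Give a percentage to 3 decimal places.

0.926%

(1 + r/365)^365 − 1 = 0.0093, so 1 + r/365 = 1.0093^(1/365).
r/365 = 0.000025, so r = 0.009257 = 0.926%.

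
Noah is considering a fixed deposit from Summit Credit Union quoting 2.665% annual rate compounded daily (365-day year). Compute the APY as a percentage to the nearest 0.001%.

2.701%

EAR = (1 + 0.02665/365)^365 − 1.
= 1.027007 − 1 = 2.701%.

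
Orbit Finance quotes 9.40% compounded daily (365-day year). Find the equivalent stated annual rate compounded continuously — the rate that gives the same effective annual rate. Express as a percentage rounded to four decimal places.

9.3988%

EAR = (1 + 0.0940/365)^365 − 1 = 0.098546.
Equivalent continuous rate: r = ln(1 + 0.098546) = 0.093988 = 9.3988%.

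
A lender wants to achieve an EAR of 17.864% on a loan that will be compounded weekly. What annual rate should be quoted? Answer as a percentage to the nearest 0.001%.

(1 + r/52)^52 − 1 = 0.17864, so 1 + r/52 = 1.17864^(1/52).
r/52 = 0.003166, so r = 0.164621 = 16.462%.

16.462%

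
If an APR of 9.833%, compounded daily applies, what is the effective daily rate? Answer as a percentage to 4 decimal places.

With a nominal annual rate compounded daily, the periodic rate is the nominal rate divided by 365.
i = 0.09833 / 365 = 0.0002694 = 0.0269%.

0.0269%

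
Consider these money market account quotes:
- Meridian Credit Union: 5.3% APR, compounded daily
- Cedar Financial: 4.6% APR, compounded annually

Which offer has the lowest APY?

Cedar Financial

Meridian Credit Union: (1 + 0.053/365)^365 − 1 = 5.443%
Cedar Financial: compounded annually, EAR = 4.600%
The lowest effective annual rate is Cedar Financial at 4.600%.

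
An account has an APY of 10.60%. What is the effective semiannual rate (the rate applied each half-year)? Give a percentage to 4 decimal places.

The per-half-year rate i satisfies (1 + i)^2 = 1 + 0.1060.
i = 1.1060^(1/2) − 1 = 0.0516653 = 5.1665%.

5.1665%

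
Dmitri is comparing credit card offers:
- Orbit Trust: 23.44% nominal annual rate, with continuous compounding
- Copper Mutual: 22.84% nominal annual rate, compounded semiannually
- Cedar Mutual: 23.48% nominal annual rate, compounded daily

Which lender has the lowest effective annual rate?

Orbit Trust: e^0.2344 − 1 = 26.415%
Copper Mutual: (1 + 0.2284/2)^2 − 1 = 24.144%
Cedar Mutual: (1 + 0.2348/365)^365 − 1 = 26.456%
The lowest effective annual rate is Copper Mutual at 24.144%.

Copper Mutual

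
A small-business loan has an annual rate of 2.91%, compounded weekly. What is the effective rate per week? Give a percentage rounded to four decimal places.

0.0560%

With a nominal annual rate compounded weekly, the periodic rate is the nominal rate divided by 52.
i = 0.0291 / 52 = 0.0005596 = 0.0560%.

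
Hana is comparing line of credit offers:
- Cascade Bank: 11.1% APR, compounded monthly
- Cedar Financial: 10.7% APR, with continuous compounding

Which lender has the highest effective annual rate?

Cascade Bank

Cascade Bank: (1 + 0.111/12)^12 − 1 = 11.682%
Cedar Financial: e^0.107 − 1 = 11.293%
The highest effective annual rate is Cascade Bank at 11.682%.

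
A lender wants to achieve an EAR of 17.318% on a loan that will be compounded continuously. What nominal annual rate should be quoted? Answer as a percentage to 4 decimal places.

Continuous: nominal r satisfies e^r − 1 = 0.17318.
r = ln(1 + 0.17318) = ln(1.17318) = 0.159718 = 15.9718%.

15.9718%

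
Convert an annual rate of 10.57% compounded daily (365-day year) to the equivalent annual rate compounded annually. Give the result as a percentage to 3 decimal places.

EAR = (1 + 0.1057/365)^365 − 1 = 0.111471.
Compounded annually, the equivalent nominal rate is the EAR itself: 11.147%.

11.147%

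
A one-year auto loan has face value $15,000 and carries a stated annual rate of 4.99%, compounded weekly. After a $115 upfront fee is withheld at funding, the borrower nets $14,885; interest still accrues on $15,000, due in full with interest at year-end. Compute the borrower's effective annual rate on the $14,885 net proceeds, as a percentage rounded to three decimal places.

5.926%

Amount owed after one year: 15,000 × (1 + 0.0499/52)^52 = 15,000 × 1.051141 = $15,767.11.
Effective rate on net proceeds: 15,767.11 / 14,885 − 1 = 0.059262 = 5.926%.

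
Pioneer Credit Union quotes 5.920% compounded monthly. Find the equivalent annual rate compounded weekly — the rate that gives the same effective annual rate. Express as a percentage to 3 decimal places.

EAR = (1 + 0.05920/12)^12 − 1 = 0.060833.
Solve (1 + r/52)^52 = 1.060833: r/52 = 1.060833^(1/52) − 1 = 0.001136, so r = 0.059088 = 5.909%.

5.909%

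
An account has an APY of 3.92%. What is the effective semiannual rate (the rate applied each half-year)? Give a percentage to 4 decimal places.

The per-half-year rate i satisfies (1 + i)^2 = 1 + 0.0392.
i = 1.0392^(1/2) − 1 = 0.0194116 = 1.9412%.

1.9412%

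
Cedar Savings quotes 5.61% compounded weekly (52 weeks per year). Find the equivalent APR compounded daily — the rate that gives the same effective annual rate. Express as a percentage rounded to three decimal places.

5.607%

EAR = (1 + 0.0561/52)^52 − 1 = 0.057671.
Solve (1 + r/365)^365 = 1.057671: r/365 = 1.057671^(1/365) − 1 = 0.000154, so r = 0.056074 = 5.607%.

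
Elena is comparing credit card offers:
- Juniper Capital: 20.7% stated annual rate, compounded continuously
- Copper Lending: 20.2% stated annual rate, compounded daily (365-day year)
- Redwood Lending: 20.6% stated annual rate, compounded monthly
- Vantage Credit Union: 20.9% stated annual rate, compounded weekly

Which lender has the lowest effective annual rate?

Juniper Capital: e^0.207 − 1 = 22.998%
Copper Lending: (1 + 0.202/365)^365 − 1 = 22.378%
Redwood Lending: (1 + 0.206/12)^12 − 1 = 22.661%
Vantage Credit Union: (1 + 0.209/52)^52 − 1 = 23.193%
The lowest effective annual rate is Copper Lending at 22.378%.

Copper Lending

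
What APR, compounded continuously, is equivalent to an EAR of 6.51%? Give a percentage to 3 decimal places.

6.307%

Continuous: nominal r satisfies e^r − 1 = 0.0651.
r = ln(1 + 0.0651) = ln(1.0651) = 0.063069 = 6.307%.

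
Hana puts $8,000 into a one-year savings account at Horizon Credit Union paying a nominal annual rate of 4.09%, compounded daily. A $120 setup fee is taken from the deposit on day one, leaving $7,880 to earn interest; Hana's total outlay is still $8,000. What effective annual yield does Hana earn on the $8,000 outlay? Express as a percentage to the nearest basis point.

Value after one year: 7,880 × (1 + 0.0409/365)^365 = 7,880 × 1.041746 = $8,208.95.
Effective yield on the $8,000 outlay: 8,208.95 / 8,000 − 1 = 0.026119 = 2.61%.

2.61%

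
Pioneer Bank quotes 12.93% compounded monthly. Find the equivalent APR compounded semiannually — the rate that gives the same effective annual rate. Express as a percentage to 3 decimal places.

EAR = (1 + 0.1293/12)^12 − 1 = 0.137245.
Solve (1 + r/2)^2 = 1.137245: r/2 = 1.137245^(1/2) − 1 = 0.066417, so r = 0.132833 = 13.283%.

13.283%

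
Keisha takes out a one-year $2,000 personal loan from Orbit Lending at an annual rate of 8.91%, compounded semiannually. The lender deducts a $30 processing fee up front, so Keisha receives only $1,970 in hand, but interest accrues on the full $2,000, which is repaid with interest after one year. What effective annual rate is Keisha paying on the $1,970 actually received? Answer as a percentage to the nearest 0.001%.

10.770%

Amount owed after one year: 2,000 × (1 + 0.0891/2)^2 = 2,000 × 1.091085 = $2,182.17.
Effective rate on net proceeds: 2,182.17 / 1,970 − 1 = 0.107700 = 10.770%.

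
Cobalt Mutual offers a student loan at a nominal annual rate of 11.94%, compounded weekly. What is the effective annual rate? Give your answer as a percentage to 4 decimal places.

EAR = (1 + 0.1194/52)^52 − 1.
= 1.126666 − 1 = 12.6666%.

12.6666%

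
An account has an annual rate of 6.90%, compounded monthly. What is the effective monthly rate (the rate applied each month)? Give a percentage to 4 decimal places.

0.5750%

With a nominal annual rate compounded monthly, the periodic rate is the nominal rate divided by 12.
i = 0.0690 / 12 = 0.0057500 = 0.5750%.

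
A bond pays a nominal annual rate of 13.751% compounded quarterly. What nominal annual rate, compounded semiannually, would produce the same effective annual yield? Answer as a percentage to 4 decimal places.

EAR = (1 + 0.13751/4)^4 − 1 = 0.144765.
Solve (1 + r/2)^2 = 1.144765: r/2 = 1.144765^(1/2) − 1 = 0.069937, so r = 0.139874 = 13.9874%.

13.9874%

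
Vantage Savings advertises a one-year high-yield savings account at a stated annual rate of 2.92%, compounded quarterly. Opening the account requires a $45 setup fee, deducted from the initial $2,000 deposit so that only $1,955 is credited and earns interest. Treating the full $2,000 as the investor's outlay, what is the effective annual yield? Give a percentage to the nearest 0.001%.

Value after one year: 1,955 × (1 + 0.0292/4)^4 = 1,955 × 1.029521 = $2,012.71.
Effective yield on the $2,000 outlay: 2,012.71 / 2,000 − 1 = 0.006357 = 0.636%.

0.636%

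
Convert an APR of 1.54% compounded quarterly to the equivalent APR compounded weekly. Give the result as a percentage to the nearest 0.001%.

1.537%

EAR = (1 + 0.0154/4)^4 − 1 = 0.015489.
Solve (1 + r/52)^52 = 1.015489: r/52 = 1.015489^(1/52) − 1 = 0.000296, so r = 0.015373 = 1.537%.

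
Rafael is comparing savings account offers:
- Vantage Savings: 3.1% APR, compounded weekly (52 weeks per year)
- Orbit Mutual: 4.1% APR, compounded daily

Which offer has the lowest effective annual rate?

Vantage Savings

Vantage Savings: (1 + 0.031/52)^52 − 1 = 3.148%
Orbit Mutual: (1 + 0.041/365)^365 − 1 = 4.185%
The lowest effective annual rate is Vantage Savings at 3.148%.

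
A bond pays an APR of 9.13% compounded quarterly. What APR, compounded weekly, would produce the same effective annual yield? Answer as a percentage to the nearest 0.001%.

EAR = (1 + 0.0913/4)^4 − 1 = 0.094474.
Solve (1 + r/52)^52 = 1.094474: r/52 = 1.094474^(1/52) − 1 = 0.001738, so r = 0.090352 = 9.035%.

9.035%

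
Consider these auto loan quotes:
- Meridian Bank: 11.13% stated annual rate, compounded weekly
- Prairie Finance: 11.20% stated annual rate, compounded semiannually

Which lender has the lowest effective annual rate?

Prairie Finance

Meridian Bank: (1 + 0.1113/52)^52 − 1 = 11.760%
Prairie Finance: (1 + 0.1120/2)^2 − 1 = 11.514%
The lowest effective annual rate is Prairie Finance at 11.514%.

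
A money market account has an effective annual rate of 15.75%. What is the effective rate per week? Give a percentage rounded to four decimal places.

0.2817%

The per-week rate i satisfies (1 + i)^52 = 1 + 0.1575.
i = 1.1575^(1/52) − 1 = 0.0028167 = 0.2817%.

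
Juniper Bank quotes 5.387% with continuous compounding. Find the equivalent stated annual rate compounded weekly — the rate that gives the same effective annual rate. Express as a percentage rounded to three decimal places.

5.390%

EAR under continuous compounding: e^0.05387 − 1 = 0.055347.
Solve (1 + r/52)^52 = 1.055347: r/52 = 1.055347^(1/52) − 1 = 0.001036, so r = 0.053898 = 5.390%.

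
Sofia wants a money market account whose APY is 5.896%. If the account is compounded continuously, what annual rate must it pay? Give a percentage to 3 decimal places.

5.729%

Continuous: nominal r satisfies e^r − 1 = 0.05896.
r = ln(1 + 0.05896) = ln(1.05896) = 0.057287 = 5.729%.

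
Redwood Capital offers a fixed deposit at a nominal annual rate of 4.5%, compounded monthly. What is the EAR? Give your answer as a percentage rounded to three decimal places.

EAR = (1 + 0.045/12)^12 − 1.
= 1.045940 − 1 = 4.594%.

4.594%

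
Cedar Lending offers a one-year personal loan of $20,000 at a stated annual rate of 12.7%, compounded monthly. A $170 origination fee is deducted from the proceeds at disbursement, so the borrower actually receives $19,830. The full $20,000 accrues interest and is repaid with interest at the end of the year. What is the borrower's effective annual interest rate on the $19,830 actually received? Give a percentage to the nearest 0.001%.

Amount owed after one year: 20,000 × (1 + 0.127/12)^12 = 20,000 × 1.134660 = $22,693.19.
Effective rate on net proceeds: 22,693.19 / 19,830 − 1 = 0.144387 = 14.439%.

14.439%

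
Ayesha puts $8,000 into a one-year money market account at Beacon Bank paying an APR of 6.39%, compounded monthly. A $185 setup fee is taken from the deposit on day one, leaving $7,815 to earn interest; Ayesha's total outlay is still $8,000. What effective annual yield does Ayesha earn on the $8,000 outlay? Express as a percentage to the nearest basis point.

4.12%

Value after one year: 7,815 × (1 + 0.0639/12)^12 = 7,815 × 1.065805 = $8,329.27.
Effective yield on the $8,000 outlay: 8,329.27 / 8,000 − 1 = 0.041158 = 4.12%.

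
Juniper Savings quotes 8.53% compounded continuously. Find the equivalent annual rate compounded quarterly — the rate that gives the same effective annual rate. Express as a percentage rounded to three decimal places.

8.622%

EAR under continuous compounding: e^0.0853 − 1 = 0.089044.
Solve (1 + r/4)^4 = 1.089044: r/4 = 1.089044^(1/4) − 1 = 0.021554, so r = 0.086216 = 8.622%.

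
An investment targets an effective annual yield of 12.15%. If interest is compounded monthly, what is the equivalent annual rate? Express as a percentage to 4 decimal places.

(1 + r/12)^12 − 1 = 0.1215, so 1 + r/12 = 1.1215^(1/12).
r/12 = 0.009601, so r = 0.115217 = 11.5217%.

11.5217%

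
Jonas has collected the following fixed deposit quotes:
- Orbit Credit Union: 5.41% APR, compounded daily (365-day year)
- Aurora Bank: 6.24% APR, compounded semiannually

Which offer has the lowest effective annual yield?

Orbit Credit Union

Orbit Credit Union: (1 + 0.0541/365)^365 − 1 = 5.559%
Aurora Bank: (1 + 0.0624/2)^2 − 1 = 6.337%
The lowest effective annual rate is Orbit Credit Union at 5.559%.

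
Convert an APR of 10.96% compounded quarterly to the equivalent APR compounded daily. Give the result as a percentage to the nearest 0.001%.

EAR = (1 + 0.1096/4)^4 − 1 = 0.114187.
Solve (1 + r/365)^365 = 1.114187: r/365 = 1.114187^(1/365) − 1 = 0.000296, so r = 0.108141 = 10.814%.

10.814%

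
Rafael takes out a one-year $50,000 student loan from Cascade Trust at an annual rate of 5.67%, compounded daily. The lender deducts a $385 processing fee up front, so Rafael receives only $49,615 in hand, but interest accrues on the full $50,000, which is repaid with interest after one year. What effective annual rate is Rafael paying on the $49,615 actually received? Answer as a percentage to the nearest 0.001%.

Amount owed after one year: 50,000 × (1 + 0.0567/365)^365 = 50,000 × 1.058334 = $52,916.68.
Effective rate on net proceeds: 52,916.68 / 49,615 − 1 = 0.066546 = 6.655%.

6.655%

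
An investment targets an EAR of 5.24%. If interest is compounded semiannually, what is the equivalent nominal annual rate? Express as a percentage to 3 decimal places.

(1 + r/2)^2 − 1 = 0.0524, so 1 + r/2 = 1.0524^(1/2).
r/2 = 0.025865, so r = 0.051731 = 5.173%.

5.173%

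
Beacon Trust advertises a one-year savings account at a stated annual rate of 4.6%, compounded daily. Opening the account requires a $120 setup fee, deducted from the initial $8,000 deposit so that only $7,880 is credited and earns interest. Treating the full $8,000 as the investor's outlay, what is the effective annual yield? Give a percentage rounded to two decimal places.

Value after one year: 7,880 × (1 + 0.046/365)^365 = 7,880 × 1.047071 = $8,250.92.
Effective yield on the $8,000 outlay: 8,250.92 / 8,000 − 1 = 0.031365 = 3.14%.

3.14%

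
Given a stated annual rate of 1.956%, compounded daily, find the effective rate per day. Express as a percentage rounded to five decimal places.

With a nominal annual rate compounded daily, the periodic rate is the nominal rate divided by 365.
i = 0.01956 / 365 = 0.0000536 = 0.00536%.

0.00536%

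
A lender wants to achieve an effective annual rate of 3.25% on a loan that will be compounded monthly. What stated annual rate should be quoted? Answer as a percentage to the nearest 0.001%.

3.203%

(1 + r/12)^12 − 1 = 0.0325, so 1 + r/12 = 1.0325^(1/12).
r/12 = 0.002669, so r = 0.032026 = 3.203%.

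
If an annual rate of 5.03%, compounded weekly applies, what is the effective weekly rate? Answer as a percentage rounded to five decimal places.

With a nominal annual rate compounded weekly, the periodic rate is the nominal rate divided by 52.
i = 0.0503 / 52 = 0.0009673 = 0.09673%.

0.09673%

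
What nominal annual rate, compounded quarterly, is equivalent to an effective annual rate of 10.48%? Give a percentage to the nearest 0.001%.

(1 + r/4)^4 − 1 = 0.1048, so 1 + r/4 = 1.1048^(1/4).
r/4 = 0.025229, so r = 0.100916 = 10.092%.

10.092%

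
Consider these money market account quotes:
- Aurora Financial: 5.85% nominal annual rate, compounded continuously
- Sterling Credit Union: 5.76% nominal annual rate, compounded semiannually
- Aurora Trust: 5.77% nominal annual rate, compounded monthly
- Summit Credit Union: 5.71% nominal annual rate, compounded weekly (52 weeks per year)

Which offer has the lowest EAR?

Sterling Credit Union

Aurora Financial: e^0.0585 − 1 = 6.024%
Sterling Credit Union: (1 + 0.0576/2)^2 − 1 = 5.843%
Aurora Trust: (1 + 0.0577/12)^12 − 1 = 5.925%
Summit Credit Union: (1 + 0.0571/52)^52 − 1 = 5.873%
The lowest effective annual rate is Sterling Credit Union at 5.843%.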